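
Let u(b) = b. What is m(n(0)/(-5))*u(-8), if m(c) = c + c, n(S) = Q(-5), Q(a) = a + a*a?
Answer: 64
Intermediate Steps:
Q(a) = a + a²
n(S) = 20 (n(S) = -5*(1 - 5) = -5*(-4) = 20)
m(c) = 2*c
m(n(0)/(-5))*u(-8) = (2*(20/(-5)))*(-8) = (2*(20*(-⅕)))*(-8) = (2*(-4))*(-8) = -8*(-8) = 64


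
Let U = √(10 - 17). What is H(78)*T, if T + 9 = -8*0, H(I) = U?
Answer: -9*I*√7 ≈ -23.812*I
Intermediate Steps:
U = I*√7 (U = √(-7) = I*√7 ≈ 2.6458*I)
H(I) = I*√7
T = -9 (T = -9 - 8*0 = -9 + 0 = -9)
H(78)*T = (I*√7)*(-9) = -9*I*√7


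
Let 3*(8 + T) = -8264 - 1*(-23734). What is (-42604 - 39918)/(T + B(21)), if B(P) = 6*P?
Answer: -123783/7912 ≈ -15.645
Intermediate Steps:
T = 15446/3 (T = -8 + (-8264 - 1*(-23734))/3 = -8 + (-8264 + 23734)/3 = -8 + (1/3)*15470 = -8 + 15470/3 = 15446/3 ≈ 5148.7)
(-42604 - 39918)/(T + B(21)) = (-42604 - 39918)/(15446/3 + 6*21) = -82522/(15446/3 + 126) = -82522/15824/3 = -82522*3/15824 = -123783/7912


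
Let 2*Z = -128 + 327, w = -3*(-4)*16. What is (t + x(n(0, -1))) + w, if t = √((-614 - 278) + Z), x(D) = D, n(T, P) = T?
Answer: 192 + I*√3170/2 ≈ 192.0 + 28.151*I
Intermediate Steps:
w = 192 (w = 12*16 = 192)
Z = 199/2 (Z = (-128 + 327)/2 = (½)*199 = 199/2 ≈ 99.500)
t = I*√3170/2 (t = √((-614 - 278) + 199/2) = √(-892 + 199/2) = √(-1585/2) = I*√3170/2 ≈ 28.151*I)
(t + x(n(0, -1))) + w = (I*√3170/2 + 0) + 192 = I*√3170/2 + 192 = 192 + I*√3170/2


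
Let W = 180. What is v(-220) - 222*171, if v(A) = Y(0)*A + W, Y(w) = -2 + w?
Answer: -37342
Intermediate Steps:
v(A) = 180 - 2*A (v(A) = (-2 + 0)*A + 180 = -2*A + 180 = 180 - 2*A)
v(-220) - 222*171 = (180 - 2*(-220)) - 222*171 = (180 + 440) - 37962 = 620 - 37962 = -37342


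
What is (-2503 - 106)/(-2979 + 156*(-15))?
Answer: 2609/5319 ≈ 0.49051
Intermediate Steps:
(-2503 - 106)/(-2979 + 156*(-15)) = -2609/(-2979 - 2340) = -2609/(-5319) = -2609*(-1/5319) = 2609/5319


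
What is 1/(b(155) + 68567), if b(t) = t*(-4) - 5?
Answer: 1/67942 ≈ 1.4718e-5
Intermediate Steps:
b(t) = -5 - 4*t (b(t) = -4*t - 5 = -5 - 4*t)
1/(b(155) + 68567) = 1/((-5 - 4*155) + 68567) = 1/((-5 - 620) + 68567) = 1/(-625 + 68567) = 1/67942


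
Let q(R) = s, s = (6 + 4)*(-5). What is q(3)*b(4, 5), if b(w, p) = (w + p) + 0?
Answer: -450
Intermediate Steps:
b(w, p) = p + w (b(w, p) = (p + w) + 0 = p + w)
s = -50 (s = 10*(-5) = -50)
q(R) = -50
q(3)*b(4, 5) = -50*(5 + 4) = -50*9 = -450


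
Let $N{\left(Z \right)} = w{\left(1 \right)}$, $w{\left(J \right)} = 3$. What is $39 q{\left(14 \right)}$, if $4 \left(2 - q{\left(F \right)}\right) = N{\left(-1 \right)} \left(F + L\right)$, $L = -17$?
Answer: $\frac{663}{4} \approx 165.75$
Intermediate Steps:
$N{\left(Z \right)} = 3$
$q{\left(F \right)} = \frac{59}{4} - \frac{3 F}{4}$ ($q{\left(F \right)} = 2 - \frac{3 \left(F - 17\right)}{4} = 2 - \frac{3 \left(-17 + F\right)}{4} = 2 - \frac{-51 + 3 F}{4} = 2 - \left(- \frac{51}{4} + \frac{3 F}{4}\right) = \frac{59}{4} - \frac{3 F}{4}$)
$39 q{\left(14 \right)} = 39 \left(\frac{59}{4} - \frac{21}{2}\right) = 39 \cdot \frac{17}{4} = \frac{663}{4}$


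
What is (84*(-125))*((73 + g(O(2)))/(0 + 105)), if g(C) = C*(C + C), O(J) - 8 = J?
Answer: -27300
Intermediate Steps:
O(J) = 8 + J
g(C) = 2*C**2 (g(C) = C*(2*C) = 2*C**2)
(84*(-125))*((73 + g(O(2)))/(0 + 105)) = (84*(-125))*((73 + 2*(8 + 2)**2)/(0 + 105)) = -10500*(73 + 2*10**2)/105 = -10500*(73 + 2*100)/105 = -10500*(73 + 200)/105 = -2866500/105 = -10500*13/5 = -27300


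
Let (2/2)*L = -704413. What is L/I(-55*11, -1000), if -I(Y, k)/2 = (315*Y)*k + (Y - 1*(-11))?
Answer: 704413/381148812 ≈ 0.0018481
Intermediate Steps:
I(Y, k) = -22 - 2*Y - 630*Y*k (I(Y, k) = -2*((315*Y)*k + (Y - 1*(-11))) = -2*(315*Y*k + (Y + 11)) = -2*(315*Y*k + (11 + Y)) = -2*(11 + Y + 315*Y*k) = -22 - 2*Y - 630*Y*k)
L = -704413
L/I(-55*11, -1000) = -704413/(-22 - (-110)*11 - 630*(-55*11)*(-1000)) = -704413/(-22 - 2*(-605) - 630*(-605)*(-1000)) = -704413/(-22 + 1210 - 381150000) = -704413/(-381148812) = -704413*(-1/381148812) = 704413/381148812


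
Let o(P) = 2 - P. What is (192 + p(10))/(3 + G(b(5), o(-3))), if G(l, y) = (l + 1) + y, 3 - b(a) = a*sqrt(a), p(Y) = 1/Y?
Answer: 11526/95 + 1921*sqrt(5)/38 ≈ 234.37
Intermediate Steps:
b(a) = 3 - a**(3/2) (b(a) = 3 - a*sqrt(a) = 3 - a**(3/2))
G(l, y) = 1 + l + y (G(l, y) = (1 + l) + y = 1 + l + y)
(192 + p(10))/(3 + G(b(5), o(-3))) = (192 + 1/10)/(3 + (1 + (3 - 5**(3/2)) + (2 - 1*(-3)))) = (192 + 1/10)/(3 + (1 + (3 - 5*sqrt(5)) + (2 + 3))) = 1921/(10*(3 + (1 + (3 - 5*sqrt(5)) + 5))) = 1921/(10*(3 + (9 - 5*sqrt(5)))) = 1921/(10*(12 - 5*sqrt(5)))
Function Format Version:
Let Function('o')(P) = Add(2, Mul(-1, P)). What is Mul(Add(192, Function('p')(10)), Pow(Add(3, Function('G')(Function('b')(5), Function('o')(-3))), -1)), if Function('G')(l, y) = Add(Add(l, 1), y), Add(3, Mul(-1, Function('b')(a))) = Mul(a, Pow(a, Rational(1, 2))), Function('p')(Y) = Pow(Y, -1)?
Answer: Add(Rational(11526, 95), Mul(Rational(1921, 38), Pow(5, Rational(1, 2)))) ≈ 234.37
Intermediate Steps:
Function('b')(a) = Add(3, Mul(-1, Pow(a, Rational(3, 2)))) (Function('b')(a) = Add(3, Mul(-1, Mul(a, Pow(a, Rational(1, 2))))) = Add(3, Mul(-1, Pow(a, Rational(3, 2)))))
Function('G')(l, y) = Add(1, l, y) (Function('G')(l, y) = Add(Add(1, l), y) = Add(1, l, y))
Mul(Add(192, Function('p')(10)), Pow(Add(3, Function('G')(Function('b')(5), Function('o')(-3))), -1)) = Mul(Add(192, Pow(10, -1)), Pow(Add(3, Add(1, Add(3, Mul(-1, Pow(5, Rational(3, 2)))), Add(2, Mul(-1, -3)))), -1)) = Mul(Add(192, Rational(1, 10)), Pow(Add(3, Add(1, Add(3, Mul(-1, Mul(5, Pow(5, Rational(1, 2))))), Add(2, 3))), -1)) = Mul(Rational(1921, 10), Pow(Add(3, Add(1, Add(3, Mul(-5, Pow(5, Rational(1, 2)))), 5)), -1)) = Mul(Rational(1921, 10), Pow(Add(3, Add(9, Mul(-5, Pow(5, Rational(1, 2))))), -1)) = Mul(Rational(1921, 10), Pow(Add(12, Mul(-5, Pow(5, Rational(1, 2)))), -1))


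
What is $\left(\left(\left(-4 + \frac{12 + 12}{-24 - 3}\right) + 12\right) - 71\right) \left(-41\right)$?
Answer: $\frac{23575}{9} \approx 2619.4$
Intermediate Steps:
$\left(\left(\left(-4 + \frac{12 + 12}{-24 - 3}\right) + 12\right) - 71\right) \left(-41\right) = \left(\left(\left(-4 + \frac{24}{-27}\right) + 12\right) - 71\right) \left(-41\right) = \left(\left(\left(-4 + 24 \left(- \frac{1}{27}\right)\right) + 12\right) - 71\right) \left(-41\right) = \left(\left(\left(-4 - \frac{8}{9}\right) + 12\right) - 71\right) \left(-41\right) = \left(\left(- \frac{44}{9} + 12\right) - 71\right) \left(-41\right) = \left(\frac{64}{9} - 71\right) \left(-41\right) = \left(- \frac{575}{9}\right) \left(-41\right) = \frac{23575}{9}$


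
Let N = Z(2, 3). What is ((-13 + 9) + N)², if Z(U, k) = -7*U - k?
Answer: 441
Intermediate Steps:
Z(U, k) = -k - 7*U
N = -17 (N = -1*3 - 7*2 = -3 - 14 = -17)
((-13 + 9) + N)² = ((-13 + 9) - 17)² = (-4 - 17)² = (-21)² = 441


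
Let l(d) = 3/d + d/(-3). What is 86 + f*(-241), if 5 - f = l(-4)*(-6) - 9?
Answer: -8263/2 ≈ -4131.5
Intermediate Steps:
l(d) = 3/d - d/3 (l(d) = 3/d + d*(-⅓) = 3/d - d/3)
f = 35/2 (f = 5 - ((3/(-4) - ⅓*(-4))*(-6) - 9) = 5 - ((3*(-¼) + 4/3)*(-6) - 9) = 5 - ((-¾ + 4/3)*(-6) - 9) = 5 - ((7/12)*(-6) - 9) = 5 - (-7/2 - 9) = 5 - 1*(-25/2) = 5 + 25/2 = 35/2 ≈ 17.500)
86 + f*(-241) = 86 + (35/2)*(-241) = 86 - 8435/2 = -8263/2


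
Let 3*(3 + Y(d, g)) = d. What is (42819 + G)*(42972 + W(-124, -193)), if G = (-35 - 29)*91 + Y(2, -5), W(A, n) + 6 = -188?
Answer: 4747416884/3 ≈ 1.5825e+9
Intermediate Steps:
Y(d, g) = -3 + d/3
W(A, n) = -194 (W(A, n) = -6 - 188 = -194)
G = -17479/3 (G = (-35 - 29)*91 + (-3 + (⅓)*2) = -64*91 + (-3 + ⅔) = -5824 - 7/3 = -17479/3 ≈ -5826.3)
(42819 + G)*(42972 + W(-124, -193)) = (42819 - 17479/3)*(42972 - 194) = (110978/3)*42778 = 4747416884/3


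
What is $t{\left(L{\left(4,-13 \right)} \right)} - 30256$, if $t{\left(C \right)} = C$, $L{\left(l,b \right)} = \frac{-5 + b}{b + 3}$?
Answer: $- \frac{151271}{5} \approx -30254.0$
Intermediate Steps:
$L{\left(l,b \right)} = \frac{-5 + b}{3 + b}$
$t{\left(L{\left(4,-13 \right)} \right)} - 30256 = \frac{-5 - 13}{3 - 13} - 30256 = \frac{1}{-10} \left(-18\right) - 30256 = \left(- \frac{1}{10}\right) \left(-18\right) - 30256 = \frac{9}{5} - 30256 = - \frac{151271}{5}$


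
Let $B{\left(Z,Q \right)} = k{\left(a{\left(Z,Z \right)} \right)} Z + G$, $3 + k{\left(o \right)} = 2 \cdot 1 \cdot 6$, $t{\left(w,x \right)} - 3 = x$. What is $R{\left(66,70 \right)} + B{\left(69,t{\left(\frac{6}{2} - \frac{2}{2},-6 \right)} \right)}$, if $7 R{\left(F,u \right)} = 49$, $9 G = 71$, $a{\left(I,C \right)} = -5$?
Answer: $\frac{5723}{9} \approx 635.89$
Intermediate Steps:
$t{\left(w,x \right)} = 3 + x$
$k{\left(o \right)} = 9$ ($k{\left(o \right)} = -3 + 2 \cdot 1 \cdot 6 = -3 + 2 \cdot 6 = -3 + 12 = 9$)
$G = \frac{71}{9}$ ($G = \frac{1}{9} \cdot 71 = \frac{71}{9} \approx 7.8889$)
$R{\left(F,u \right)} = 7$ ($R{\left(F,u \right)} = \frac{1}{7} \cdot 49 = 7$)
$B{\left(Z,Q \right)} = \frac{71}{9} + 9 Z$ ($B{\left(Z,Q \right)} = 9 Z + \frac{71}{9} = \frac{71}{9} + 9 Z$)
$R{\left(66,70 \right)} + B{\left(69,t{\left(\frac{6}{2} - \frac{2}{2},-6 \right)} \right)} = 7 + \left(\frac{71}{9} + 9 \cdot 69\right) = 7 + \left(\frac{71}{9} + 621\right) = 7 + \frac{5660}{9} = \frac{5723}{9}$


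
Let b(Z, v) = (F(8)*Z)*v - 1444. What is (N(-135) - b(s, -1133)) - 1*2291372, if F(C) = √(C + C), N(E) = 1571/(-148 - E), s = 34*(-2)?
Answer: -33776923/13 ≈ -2.5982e+6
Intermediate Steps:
s = -68
F(C) = √2*√C (F(C) = √(2*C) = √2*√C)
b(Z, v) = -1444 + 4*Z*v (b(Z, v) = ((√2*√8)*Z)*v - 1444 = ((√2*(2*√2))*Z)*v - 1444 = (4*Z)*v - 1444 = 4*Z*v - 1444 = -1444 + 4*Z*v)
(N(-135) - b(s, -1133)) - 1*2291372 = (-1571/(148 - 135) - (-1444 + 4*(-68)*(-1133))) - 1*2291372 = (-1571/13 - (-1444 + 308176)) - 2291372 = (-1571*1/13 - 1*306732) - 2291372 = (-1571/13 - 306732) - 2291372 = -3989087/13 - 2291372 = -33776923/13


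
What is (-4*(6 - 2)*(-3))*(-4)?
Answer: -192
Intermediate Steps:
(-4*(6 - 2)*(-3))*(-4) = (-4*4*(-3))*(-4) = -16*(-3)*(-4) = 48*(-4) = -192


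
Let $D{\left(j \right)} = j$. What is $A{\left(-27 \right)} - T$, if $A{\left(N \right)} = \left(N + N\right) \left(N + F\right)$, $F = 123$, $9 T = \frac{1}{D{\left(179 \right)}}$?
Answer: $- \frac{8351425}{1611} \approx -5184.0$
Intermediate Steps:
$T = \frac{1}{1611}$ ($T = \frac{1}{9 \cdot 179} = \frac{1}{9} \cdot \frac{1}{179} = \frac{1}{1611} \approx 0.00062073$)
$A{\left(N \right)} = 2 N \left(123 + N\right)$ ($A{\left(N \right)} = \left(N + N\right) \left(N + 123\right) = 2 N \left(123 + N\right)$)
$A{\left(-27 \right)} - T = 2 \left(-27\right) \left(123 - 27\right) - \frac{1}{1611} = 2 \left(-27\right) 96 - \frac{1}{1611} = -5184 - \frac{1}{1611} = - \frac{8351425}{1611}$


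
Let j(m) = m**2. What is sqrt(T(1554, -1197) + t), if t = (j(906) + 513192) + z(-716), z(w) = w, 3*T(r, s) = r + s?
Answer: 3*sqrt(148159) ≈ 1154.7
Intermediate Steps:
T(r, s) = r/3 + s/3 (T(r, s) = (r + s)/3 = r/3 + s/3)
t = 1333312 (t = (906**2 + 513192) - 716 = (820836 + 513192) - 716 = 1334028 - 716 = 1333312)
sqrt(T(1554, -1197) + t) = sqrt(((1/3)*1554 + (1/3)*(-1197)) + 1333312) = sqrt((518 - 399) + 1333312) = sqrt(119 + 1333312) = sqrt(1333431) = 3*sqrt(148159)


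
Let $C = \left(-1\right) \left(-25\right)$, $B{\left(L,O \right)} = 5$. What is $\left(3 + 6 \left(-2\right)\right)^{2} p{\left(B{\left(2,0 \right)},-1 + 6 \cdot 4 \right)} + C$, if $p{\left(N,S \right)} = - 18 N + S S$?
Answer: $35584$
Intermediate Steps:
$p{\left(N,S \right)} = S^{2} - 18 N$ ($p{\left(N,S \right)} = - 18 N + S^{2} = S^{2} - 18 N$)
$C = 25$
$\left(3 + 6 \left(-2\right)\right)^{2} p{\left(B{\left(2,0 \right)},-1 + 6 \cdot 4 \right)} + C = \left(3 + 6 \left(-2\right)\right)^{2} \left(\left(-1 + 6 \cdot 4\right)^{2} - 90\right) + 25 = \left(3 - 12\right)^{2} \left(\left(-1 + 24\right)^{2} - 90\right) + 25 = \left(-9\right)^{2} \left(23^{2} - 90\right) + 25 = 81 \left(529 - 90\right) + 25 = 81 \cdot 439 + 25 = 35559 + 25 = 35584$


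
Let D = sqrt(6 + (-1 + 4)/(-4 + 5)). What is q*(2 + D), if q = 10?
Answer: 50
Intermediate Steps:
D = 3 (D = sqrt(6 + 3/1) = sqrt(6 + 3*1) = sqrt(6 + 3) = sqrt(9) = 3)
q*(2 + D) = 10*(2 + 3) = 10*5 = 50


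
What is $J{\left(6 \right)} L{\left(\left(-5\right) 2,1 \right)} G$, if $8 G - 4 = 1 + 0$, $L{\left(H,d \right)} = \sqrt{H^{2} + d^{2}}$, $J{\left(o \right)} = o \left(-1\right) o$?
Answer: $- \frac{45 \sqrt{101}}{2} \approx -226.12$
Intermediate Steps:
$J{\left(o \right)} = - o^{2}$ ($J{\left(o \right)} = - o o = - o^{2}$)
$G = \frac{5}{8}$ ($G = \frac{1}{2} + \frac{1 + 0}{8} = \frac{1}{2} + \frac{1}{8} \cdot 1 = \frac{1}{2} + \frac{1}{8} = \frac{5}{8} \approx 0.625$)
$J{\left(6 \right)} L{\left(\left(-5\right) 2,1 \right)} G = - 6^{2} \sqrt{\left(\left(-5\right) 2\right)^{2} + 1^{2}} \cdot \frac{5}{8} = \left(-1\right) 36 \sqrt{\left(-10\right)^{2} + 1} \cdot \frac{5}{8} = - 36 \sqrt{100 + 1} \cdot \frac{5}{8} = - 36 \sqrt{101} \cdot \frac{5}{8} = - \frac{45 \sqrt{101}}{2}$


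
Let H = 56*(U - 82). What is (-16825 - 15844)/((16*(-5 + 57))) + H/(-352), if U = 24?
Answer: -21147/704 ≈ -30.038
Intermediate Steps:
H = -3248 (H = 56*(24 - 82) = 56*(-58) = -3248)
(-16825 - 15844)/((16*(-5 + 57))) + H/(-352) = (-16825 - 15844)/((16*(-5 + 57))) - 3248/(-352) = -32669/(16*52) - 3248*(-1/352) = -32669/832 + 203/22 = -32669*1/832 + 203/22 = -2513/64 + 203/22 = -21147/704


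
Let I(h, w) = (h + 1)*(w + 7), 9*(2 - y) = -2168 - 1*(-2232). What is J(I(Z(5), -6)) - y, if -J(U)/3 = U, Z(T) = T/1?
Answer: -116/9 ≈ -12.889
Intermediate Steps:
y = -46/9 (y = 2 - (-2168 - 1*(-2232))/9 = 2 - (-2168 + 2232)/9 = 2 - 1/9*64 = 2 - 64/9 = -46/9 ≈ -5.1111)
Z(T) = T (Z(T) = T*1 = T)
I(h, w) = (1 + h)*(7 + w)
J(U) = -3*U
J(I(Z(5), -6)) - y = -3*(7 - 6 + 7*5 + 5*(-6)) - 1*(-46/9) = -3*(7 - 6 + 35 - 30) + 46/9 = -3*6 + 46/9 = -18 + 46/9 = -116/9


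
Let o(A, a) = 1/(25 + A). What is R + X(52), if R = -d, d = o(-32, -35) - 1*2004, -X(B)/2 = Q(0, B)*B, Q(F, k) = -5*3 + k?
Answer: -12907/7 ≈ -1843.9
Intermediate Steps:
Q(F, k) = -15 + k
X(B) = -2*B*(-15 + B) (X(B) = -2*(-15 + B)*B = -2*B*(-15 + B))
d = -14029/7 (d = 1/(25 - 32) - 1*2004 = 1/(-7) - 2004 = -⅐ - 2004 = -14029/7 ≈ -2004.1)
R = 14029/7 (R = -1*(-14029/7) = 14029/7 ≈ 2004.1)
R + X(52) = 14029/7 + 2*52*(15 - 1*52) = 14029/7 + 2*52*(15 - 52) = 14029/7 + 2*52*(-37) = 14029/7 - 3848 = -12907/7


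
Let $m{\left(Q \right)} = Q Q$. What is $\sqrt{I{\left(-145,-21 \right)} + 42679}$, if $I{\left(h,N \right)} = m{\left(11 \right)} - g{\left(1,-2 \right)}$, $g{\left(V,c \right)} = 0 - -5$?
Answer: $3 \sqrt{4755} \approx 206.87$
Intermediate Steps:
$m{\left(Q \right)} = Q^{2}$
$g{\left(V,c \right)} = 5$ ($g{\left(V,c \right)} = 0 + 5 = 5$)
$I{\left(h,N \right)} = 116$ ($I{\left(h,N \right)} = 11^{2} - 5 = 121 - 5 = 116$)
$\sqrt{I{\left(-145,-21 \right)} + 42679} = \sqrt{116 + 42679} = \sqrt{42795} = 3 \sqrt{4755}$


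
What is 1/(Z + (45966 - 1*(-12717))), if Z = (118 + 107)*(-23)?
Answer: 1/53508 ≈ 1.8689e-5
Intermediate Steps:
Z = -5175 (Z = 225*(-23) = -5175)
1/(Z + (45966 - 1*(-12717))) = 1/(-5175 + (45966 - 1*(-12717))) = 1/(-5175 + (45966 + 12717)) = 1/(-5175 + 58683) = 1/53508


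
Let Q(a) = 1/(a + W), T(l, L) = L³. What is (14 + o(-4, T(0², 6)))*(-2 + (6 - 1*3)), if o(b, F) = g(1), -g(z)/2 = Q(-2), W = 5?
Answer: 40/3 ≈ 13.333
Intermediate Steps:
Q(a) = 1/(5 + a) (Q(a) = 1/(a + 5) = 1/(5 + a))
g(z) = -⅔ (g(z) = -2/(5 - 2) = -2/3 = -2*⅓ = -⅔)
o(b, F) = -⅔
(14 + o(-4, T(0², 6)))*(-2 + (6 - 1*3)) = (14 - ⅔)*(-2 + (6 - 1*3)) = 40*(-2 + (6 - 3))/3 = 40*(-2 + 3)/3 = (40/3)*1 = 40/3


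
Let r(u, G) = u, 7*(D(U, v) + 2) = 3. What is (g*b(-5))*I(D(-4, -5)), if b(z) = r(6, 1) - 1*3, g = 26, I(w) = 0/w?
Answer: 0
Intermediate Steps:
D(U, v) = -11/7 (D(U, v) = -2 + (⅐)*3 = -2 + 3/7 = -11/7)
I(w) = 0
b(z) = 3 (b(z) = 6 - 1*3 = 6 - 3 = 3)
(g*b(-5))*I(D(-4, -5)) = (26*3)*0 = 78*0 = 0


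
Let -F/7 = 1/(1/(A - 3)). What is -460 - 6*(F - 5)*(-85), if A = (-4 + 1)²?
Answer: -24430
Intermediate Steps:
A = 9 (A = (-3)² = 9)
F = -42 (F = -7/(1/(9 - 3)) = -7/(1/6) = -7/⅙ = -7*6 = -42)
-460 - 6*(F - 5)*(-85) = -460 - 6*(-42 - 5)*(-85) = -460 - 6*(-47)*(-85) = -460 + 282*(-85) = -460 - 23970 = -24430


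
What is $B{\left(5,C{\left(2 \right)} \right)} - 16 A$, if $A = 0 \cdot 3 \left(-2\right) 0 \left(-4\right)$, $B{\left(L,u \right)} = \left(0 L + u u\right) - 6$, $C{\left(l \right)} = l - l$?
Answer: $-6$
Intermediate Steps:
$C{\left(l \right)} = 0$
$B{\left(L,u \right)} = -6 + u^{2}$ ($B{\left(L,u \right)} = \left(0 + u^{2}\right) - 6 = u^{2} - 6 = -6 + u^{2}$)
$A = 0$ ($A = 0 \left(-2\right) 0 \left(-4\right) = 0 \cdot 0 \left(-4\right) = 0 \left(-4\right) = 0$)
$B{\left(5,C{\left(2 \right)} \right)} - 16 A = \left(-6 + 0^{2}\right) - 0 = \left(-6 + 0\right) + 0 = -6 + 0 = -6$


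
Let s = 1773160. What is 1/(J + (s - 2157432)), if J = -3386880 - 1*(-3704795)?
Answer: -1/66357 ≈ -1.5070e-5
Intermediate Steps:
J = 317915 (J = -3386880 + 3704795 = 317915)
1/(J + (s - 2157432)) = 1/(317915 + (1773160 - 2157432)) = 1/(317915 - 384272) = 1/(-66357) = -1/66357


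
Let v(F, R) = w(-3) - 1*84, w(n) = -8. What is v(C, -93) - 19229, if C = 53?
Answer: -19321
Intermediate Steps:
v(F, R) = -92 (v(F, R) = -8 - 1*84 = -8 - 84 = -92)
v(C, -93) - 19229 = -92 - 19229 = -19321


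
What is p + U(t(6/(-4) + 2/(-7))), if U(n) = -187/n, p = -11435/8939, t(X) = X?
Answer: 23116427/223475 ≈ 103.44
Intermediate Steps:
p = -11435/8939 (p = -11435*1/8939 = -11435/8939 ≈ -1.2792)
p + U(t(6/(-4) + 2/(-7))) = -11435/8939 - 187/(6/(-4) + 2/(-7)) = -11435/8939 - 187/(6*(-1/4) + 2*(-1/7)) = -11435/8939 - 187/(-3/2 - 2/7) = -11435/8939 - 187/(-25/14) = -11435/8939 - 187*(-14/25) = -11435/8939 + 2618/25 = 23116427/223475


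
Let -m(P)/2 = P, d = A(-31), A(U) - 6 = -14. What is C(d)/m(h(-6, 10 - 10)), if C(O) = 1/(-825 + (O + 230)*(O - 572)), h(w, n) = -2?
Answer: -1/518340 ≈ -1.9292e-6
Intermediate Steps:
A(U) = -8 (A(U) = 6 - 14 = -8)
d = -8
m(P) = -2*P
C(O) = 1/(-825 + (-572 + O)*(230 + O)) (C(O) = 1/(-825 + (230 + O)*(-572 + O)) = 1/(-825 + (-572 + O)*(230 + O)))
C(d)/m(h(-6, 10 - 10)) = 1/((-132385 + (-8)**2 - 342*(-8))*((-2*(-2)))) = 1/((-132385 + 64 + 2736)*4) = (1/4)/(-129585) = -1/129585*1/4 = -1/518340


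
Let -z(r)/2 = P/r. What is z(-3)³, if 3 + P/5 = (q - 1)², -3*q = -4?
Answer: -17576000/19683 ≈ -892.95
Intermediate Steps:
q = 4/3 (q = -⅓*(-4) = 4/3 ≈ 1.3333)
P = -130/9 (P = -15 + 5*(4/3 - 1)² = -15 + 5*(⅓)² = -15 + 5*(⅑) = -15 + 5/9 = -130/9 ≈ -14.444)
z(r) = 260/(9*r) (z(r) = -(-260)/(9*r) = 260/(9*r))
z(-3)³ = ((260/9)/(-3))³ = ((260/9)*(-⅓))³ = (-260/27)³ = -17576000/19683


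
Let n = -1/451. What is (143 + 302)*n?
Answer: -445/451 ≈ -0.98670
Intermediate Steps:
n = -1/451 (n = -1*1/451 = -1/451 ≈ -0.0022173)
(143 + 302)*n = (143 + 302)*(-1/451) = 445*(-1/451) = -445/451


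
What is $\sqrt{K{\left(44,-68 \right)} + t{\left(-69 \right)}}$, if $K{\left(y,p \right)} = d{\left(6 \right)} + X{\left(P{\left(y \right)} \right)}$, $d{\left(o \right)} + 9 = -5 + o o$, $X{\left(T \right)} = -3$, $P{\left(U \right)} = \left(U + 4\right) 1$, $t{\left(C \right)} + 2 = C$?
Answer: $2 i \sqrt{13} \approx 7.2111 i$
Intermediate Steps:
$t{\left(C \right)} = -2 + C$
$P{\left(U \right)} = 4 + U$ ($P{\left(U \right)} = \left(4 + U\right) 1 = 4 + U$)
$d{\left(o \right)} = -14 + o^{2}$ ($d{\left(o \right)} = -9 + \left(-5 + o o\right) = -9 + \left(-5 + o^{2}\right) = -14 + o^{2}$)
$K{\left(y,p \right)} = 19$ ($K{\left(y,p \right)} = \left(-14 + 6^{2}\right) - 3 = \left(-14 + 36\right) - 3 = 22 - 3 = 19$)
$\sqrt{K{\left(44,-68 \right)} + t{\left(-69 \right)}} = \sqrt{19 - 71} = \sqrt{-52} = 2 i \sqrt{13}$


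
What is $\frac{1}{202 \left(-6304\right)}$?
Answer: $- \frac{1}{1273408} \approx -7.8529 \cdot 10^{-7}$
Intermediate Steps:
$\frac{1}{202 \left(-6304\right)} = \frac{1}{-1273408} = - \frac{1}{1273408}$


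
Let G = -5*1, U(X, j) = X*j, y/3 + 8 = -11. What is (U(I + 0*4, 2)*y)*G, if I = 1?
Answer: 570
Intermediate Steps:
y = -57 (y = -24 + 3*(-11) = -24 - 33 = -57)
G = -5
(U(I + 0*4, 2)*y)*G = (((1 + 0*4)*2)*(-57))*(-5) = (((1 + 0)*2)*(-57))*(-5) = ((1*2)*(-57))*(-5) = (2*(-57))*(-5) = -114*(-5) = 570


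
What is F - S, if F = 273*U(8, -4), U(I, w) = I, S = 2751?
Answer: -567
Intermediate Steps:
F = 2184 (F = 273*8 = 2184)
F - S = 2184 - 1*2751 = 2184 - 2751 = -567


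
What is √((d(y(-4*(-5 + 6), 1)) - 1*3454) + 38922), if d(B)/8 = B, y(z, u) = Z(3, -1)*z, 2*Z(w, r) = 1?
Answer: 2*√8863 ≈ 188.29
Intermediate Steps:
Z(w, r) = ½ (Z(w, r) = (½)*1 = ½)
y(z, u) = z/2
d(B) = 8*B
√((d(y(-4*(-5 + 6), 1)) - 1*3454) + 38922) = √((8*((-4*(-5 + 6))/2) - 1*3454) + 38922) = √((8*((-4*1)/2) - 3454) + 38922) = √((8*((½)*(-4)) - 3454) + 38922) = √((8*(-2) - 3454) + 38922) = √((-16 - 3454) + 38922) = √(-3470 + 38922) = √35452 = 2*√8863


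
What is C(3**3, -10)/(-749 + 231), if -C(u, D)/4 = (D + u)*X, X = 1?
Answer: 34/259 ≈ 0.13127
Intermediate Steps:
C(u, D) = -4*D - 4*u (C(u, D) = -4*(D + u) = -4*D - 4*u)
C(3**3, -10)/(-749 + 231) = (-4*(-10) - 4*3**3)/(-749 + 231) = (40 - 4*27)/(-518) = (40 - 108)*(-1/518) = -68*(-1/518) = 34/259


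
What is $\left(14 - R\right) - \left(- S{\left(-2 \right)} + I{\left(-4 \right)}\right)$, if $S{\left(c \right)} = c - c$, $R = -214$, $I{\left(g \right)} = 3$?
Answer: $225$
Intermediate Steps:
$S{\left(c \right)} = 0$
$\left(14 - R\right) - \left(- S{\left(-2 \right)} + I{\left(-4 \right)}\right) = \left(14 - -214\right) + \left(0 - 3\right) = \left(14 + 214\right) + \left(0 - 3\right) = 228 - 3 = 225$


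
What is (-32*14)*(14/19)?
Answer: -6272/19 ≈ -330.11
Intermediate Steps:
(-32*14)*(14/19) = -6272/19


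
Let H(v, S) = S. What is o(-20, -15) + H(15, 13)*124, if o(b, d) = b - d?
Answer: 1607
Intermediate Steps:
o(-20, -15) + H(15, 13)*124 = (-20 - 1*(-15)) + 13*124 = (-20 + 15) + 1612 = -5 + 1612 = 1607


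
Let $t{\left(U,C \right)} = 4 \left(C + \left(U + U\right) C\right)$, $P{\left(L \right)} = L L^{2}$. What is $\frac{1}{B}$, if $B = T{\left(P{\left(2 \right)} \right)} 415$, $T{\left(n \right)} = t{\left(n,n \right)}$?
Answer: $\frac{1}{225760} \approx 4.4295 \cdot 10^{-6}$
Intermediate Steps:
$P{\left(L \right)} = L^{3}$
$t{\left(U,C \right)} = 4 C + 8 C U$ ($t{\left(U,C \right)} = 4 \left(C + 2 U C\right) = 4 \left(C + 2 C U\right) = 4 C + 8 C U$)
$T{\left(n \right)} = 4 n \left(1 + 2 n\right)$
$B = 225760$ ($B = 4 \cdot 2^{3} \left(1 + 2 \cdot 2^{3}\right) 415 = 4 \cdot 8 \left(1 + 2 \cdot 8\right) 415 = 4 \cdot 8 \left(1 + 16\right) 415 = 4 \cdot 8 \cdot 17 \cdot 415 = 544 \cdot 415 = 225760$)
$\frac{1}{B} = \frac{1}{225760}$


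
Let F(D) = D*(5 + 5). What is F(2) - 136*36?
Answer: -4876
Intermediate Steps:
F(D) = 10*D (F(D) = D*10 = 10*D)
F(2) - 136*36 = 10*2 - 136*36 = 20 - 4896 = -4876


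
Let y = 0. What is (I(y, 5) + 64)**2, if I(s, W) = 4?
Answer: 4624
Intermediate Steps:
(I(y, 5) + 64)**2 = (4 + 64)**2 = 68**2 = 4624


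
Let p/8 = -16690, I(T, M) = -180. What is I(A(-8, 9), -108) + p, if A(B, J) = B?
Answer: -133700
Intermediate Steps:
p = -133520 (p = 8*(-16690) = -133520)
I(A(-8, 9), -108) + p = -180 - 133520 = -133700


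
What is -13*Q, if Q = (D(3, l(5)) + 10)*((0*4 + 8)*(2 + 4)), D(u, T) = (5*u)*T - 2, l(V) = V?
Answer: -51792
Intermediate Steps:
D(u, T) = -2 + 5*T*u (D(u, T) = 5*T*u - 2 = -2 + 5*T*u)
Q = 3984 (Q = ((-2 + 5*5*3) + 10)*((0*4 + 8)*(2 + 4)) = ((-2 + 75) + 10)*((0 + 8)*6) = (73 + 10)*(8*6) = 83*48 = 3984)
-13*Q = -13*3984 = -51792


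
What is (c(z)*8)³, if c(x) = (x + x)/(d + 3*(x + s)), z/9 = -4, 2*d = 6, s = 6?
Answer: 7077888/24389 ≈ 290.21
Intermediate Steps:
d = 3 (d = (½)*6 = 3)
z = -36 (z = 9*(-4) = -36)
c(x) = 2*x/(21 + 3*x) (c(x) = (x + x)/(3 + 3*(x + 6)) = (2*x)/(3 + 3*(6 + x)) = (2*x)/(3 + (18 + 3*x)) = (2*x)/(21 + 3*x) = 2*x/(21 + 3*x))
(c(z)*8)³ = (((⅔)*(-36)/(7 - 36))*8)³ = (((⅔)*(-36)/(-29))*8)³ = (((⅔)*(-36)*(-1/29))*8)³ = ((24/29)*8)³ = (192/29)³ = 7077888/24389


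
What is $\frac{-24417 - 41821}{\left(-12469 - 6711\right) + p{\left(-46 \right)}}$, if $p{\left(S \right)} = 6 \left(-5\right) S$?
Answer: $\frac{33119}{8900} \approx 3.7212$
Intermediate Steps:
$p{\left(S \right)} = - 30 S$
$\frac{-24417 - 41821}{\left(-12469 - 6711\right) + p{\left(-46 \right)}} = \frac{-24417 - 41821}{\left(-12469 - 6711\right) - -1380} = - \frac{66238}{-19180 + 1380} = - \frac{66238}{-17800} = \left(-66238\right) \left(- \frac{1}{17800}\right) = \frac{33119}{8900}$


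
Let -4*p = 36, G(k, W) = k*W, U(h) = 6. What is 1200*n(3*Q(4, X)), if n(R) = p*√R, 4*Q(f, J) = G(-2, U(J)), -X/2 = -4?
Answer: -32400*I ≈ -32400.0*I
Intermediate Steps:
X = 8 (X = -2*(-4) = 8)
G(k, W) = W*k
p = -9 (p = -¼*36 = -9)
Q(f, J) = -3 (Q(f, J) = (6*(-2))/4 = (¼)*(-12) = -3)
n(R) = -9*√R
1200*n(3*Q(4, X)) = 1200*(-9*3*I) = 1200*(-27*I) = -32400*I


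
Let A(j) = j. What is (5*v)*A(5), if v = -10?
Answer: -250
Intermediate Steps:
(5*v)*A(5) = (5*(-10))*5 = -50*5 = -250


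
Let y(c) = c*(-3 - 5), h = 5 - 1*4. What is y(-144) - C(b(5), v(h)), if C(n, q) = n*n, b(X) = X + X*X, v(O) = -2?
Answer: 252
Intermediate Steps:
h = 1 (h = 5 - 4 = 1)
b(X) = X + X**2
y(c) = -8*c (y(c) = c*(-8) = -8*c)
C(n, q) = n**2
y(-144) - C(b(5), v(h)) = -8*(-144) - (5*(1 + 5))**2 = 1152 - (5*6)**2 = 1152 - 1*30**2 = 1152 - 1*900 = 1152 - 900 = 252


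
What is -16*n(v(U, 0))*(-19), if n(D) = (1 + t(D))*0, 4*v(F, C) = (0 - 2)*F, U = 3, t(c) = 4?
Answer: 0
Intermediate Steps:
v(F, C) = -F/2 (v(F, C) = ((0 - 2)*F)/4 = (-2*F)/4 = -F/2)
n(D) = 0 (n(D) = (1 + 4)*0 = 5*0 = 0)
-16*n(v(U, 0))*(-19) = -16*0*(-19) = 0*(-19) = 0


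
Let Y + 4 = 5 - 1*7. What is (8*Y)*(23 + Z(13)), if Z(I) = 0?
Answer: -1104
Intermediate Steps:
Y = -6 (Y = -4 + (5 - 1*7) = -4 + (5 - 7) = -4 - 2 = -6)
(8*Y)*(23 + Z(13)) = (8*(-6))*(23 + 0) = -48*23 = -1104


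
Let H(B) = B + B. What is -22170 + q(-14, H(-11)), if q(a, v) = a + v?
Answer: -22206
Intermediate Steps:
H(B) = 2*B
-22170 + q(-14, H(-11)) = -22170 + (-14 + 2*(-11)) = -22170 + (-14 - 22) = -22170 - 36 = -22206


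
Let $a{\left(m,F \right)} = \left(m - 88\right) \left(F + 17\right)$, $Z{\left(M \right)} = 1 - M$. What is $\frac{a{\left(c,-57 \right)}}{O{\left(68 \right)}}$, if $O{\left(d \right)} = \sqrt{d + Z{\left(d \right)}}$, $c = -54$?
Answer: $5680$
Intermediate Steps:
$O{\left(d \right)} = 1$ ($O{\left(d \right)} = \sqrt{d - \left(-1 + d\right)} = \sqrt{1} = 1$)
$a{\left(m,F \right)} = \left(-88 + m\right) \left(17 + F\right)$
$\frac{a{\left(c,-57 \right)}}{O{\left(68 \right)}} = \frac{-1496 - -5016 + 17 \left(-54\right) - -3078}{1} = \left(-1496 + 5016 - 918 + 3078\right) 1 = 5680 \cdot 1 = 5680$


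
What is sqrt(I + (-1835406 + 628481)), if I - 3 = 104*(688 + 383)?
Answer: I*sqrt(1095538) ≈ 1046.7*I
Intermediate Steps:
I = 111387 (I = 3 + 104*(688 + 383) = 3 + 104*1071 = 3 + 111384 = 111387)
sqrt(I + (-1835406 + 628481)) = sqrt(111387 + (-1835406 + 628481)) = sqrt(111387 - 1206925) = sqrt(-1095538) = I*sqrt(1095538)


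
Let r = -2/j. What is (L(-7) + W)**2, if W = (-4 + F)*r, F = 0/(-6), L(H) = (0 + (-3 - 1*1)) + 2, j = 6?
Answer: 4/9 ≈ 0.44444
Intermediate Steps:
L(H) = -2 (L(H) = (0 + (-3 - 1)) + 2 = (0 - 4) + 2 = -4 + 2 = -2)
r = -1/3 (r = -2/6 = -2*1/6 = -1/3 ≈ -0.33333)
F = 0 (F = 0*(-1/6) = 0)
W = 4/3 (W = (-4 + 0)*(-1/3) = -4*(-1/3) = 4/3 ≈ 1.3333)
(L(-7) + W)**2 = (-2 + 4/3)**2 = (-2/3)**2 = 4/9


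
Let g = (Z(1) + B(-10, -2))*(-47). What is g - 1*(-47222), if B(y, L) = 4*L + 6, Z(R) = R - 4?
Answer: 47457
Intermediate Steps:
Z(R) = -4 + R
B(y, L) = 6 + 4*L
g = 235 (g = ((-4 + 1) + (6 + 4*(-2)))*(-47) = (-3 + (6 - 8))*(-47) = (-3 - 2)*(-47) = -5*(-47) = 235)
g - 1*(-47222) = 235 - 1*(-47222) = 235 + 47222 = 47457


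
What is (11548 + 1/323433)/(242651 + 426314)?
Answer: 747000857/43273071369 ≈ 0.017262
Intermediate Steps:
(11548 + 1/323433)/(242651 + 426314) = (11548 + 1/323433)/668965 = (3735004285/323433)*(1/668965) = 747000857/43273071369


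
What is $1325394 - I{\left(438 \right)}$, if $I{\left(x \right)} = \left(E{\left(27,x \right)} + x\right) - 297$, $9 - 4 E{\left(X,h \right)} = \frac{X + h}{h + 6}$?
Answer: $\frac{784548599}{592} \approx 1.3253 \cdot 10^{6}$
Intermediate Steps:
$E{\left(X,h \right)} = \frac{9}{4} - \frac{X + h}{4 \left(6 + h\right)}$ ($E{\left(X,h \right)} = \frac{9}{4} - \frac{\left(X + h\right) \frac{1}{h + 6}}{4} = \frac{9}{4} - \frac{\left(X + h\right) \frac{1}{6 + h}}{4} = \frac{9}{4} - \frac{\frac{1}{6 + h} \left(X + h\right)}{4} = \frac{9}{4} - \frac{X + h}{4 \left(6 + h\right)}$)
$I{\left(x \right)} = -297 + x + \frac{27 + 8 x}{4 \left(6 + x\right)}$ ($I{\left(x \right)} = \left(\frac{54 - 27 + 8 x}{4 \left(6 + x\right)} + x\right) - 297 = \left(\frac{27 + 8 x}{4 \left(6 + x\right)} + x\right) - 297 = \left(x + \frac{27 + 8 x}{4 \left(6 + x\right)}\right) - 297 = -297 + x + \frac{27 + 8 x}{4 \left(6 + x\right)}$)
$1325394 - I{\left(438 \right)} = 1325394 - \frac{- \frac{7101}{4} + 438^{2} - 126582}{6 + 438} = 1325394 - \frac{- \frac{7101}{4} + 191844 - 126582}{444} = 1325394 - \frac{1}{444} \cdot \frac{253947}{4} = 1325394 - \frac{84649}{592} = \frac{784548599}{592}$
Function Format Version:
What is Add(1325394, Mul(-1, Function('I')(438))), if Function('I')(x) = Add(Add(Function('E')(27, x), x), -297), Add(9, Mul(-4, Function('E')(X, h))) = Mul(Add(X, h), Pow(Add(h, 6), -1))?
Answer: Rational(784548599, 592) ≈ 1.3253e+6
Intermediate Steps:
Function('E')(X, h) = Add(Rational(9, 4), Mul(Rational(-1, 4), Pow(Add(6, h), -1), Add(X, h))) (Function('E')(X, h) = Add(Rational(9, 4), Mul(Rational(-1, 4), Mul(Add(X, h), Pow(Add(h, 6), -1)))) = Add(Rational(9, 4), Mul(Rational(-1, 4), Mul(Add(X, h), Pow(Add(6, h), -1)))) = Add(Rational(9, 4), Mul(Rational(-1, 4), Mul(Pow(Add(6, h), -1), Add(X, h)))) = Add(Rational(9, 4), Mul(Rational(-1, 4), Pow(Add(6, h), -1), Add(X, h))))
Function('I')(x) = Add(-297, x, Mul(Rational(1, 4), Pow(Add(6, x), -1), Add(27, Mul(8, x)))) (Function('I')(x) = Add(Add(Mul(Rational(1, 4), Pow(Add(6, x), -1), Add(54, Mul(-1, 27), Mul(8, x))), x), -297) = Add(Add(Mul(Rational(1, 4), Pow(Add(6, x), -1), Add(54, -27, Mul(8, x))), x), -297) = Add(Add(Mul(Rational(1, 4), Pow(Add(6, x), -1), Add(27, Mul(8, x))), x), -297) = Add(Add(x, Mul(Rational(1, 4), Pow(Add(6, x), -1), Add(27, Mul(8, x)))), -297) = Add(-297, x, Mul(Rational(1, 4), Pow(Add(6, x), -1), Add(27, Mul(8, x)))))
Add(1325394, Mul(-1, Function('I')(438))) = Add(1325394, Mul(-1, Mul(Pow(Add(6, 438), -1), Add(Rational(-7101, 4), Pow(438, 2), Mul(-289, 438))))) = Add(1325394, Mul(-1, Mul(Pow(444, -1), Add(Rational(-7101, 4), 191844, -126582)))) = Add(1325394, Mul(-1, Mul(Rational(1, 444), Rational(253947, 4)))) = Add(1325394, Mul(-1, Rational(84649, 592))) = Add(1325394, Rational(-84649, 592)) = Rational(784548599, 592)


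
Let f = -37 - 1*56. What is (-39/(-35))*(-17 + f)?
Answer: -858/7 ≈ -122.57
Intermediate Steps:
f = -93 (f = -37 - 56 = -93)
(-39/(-35))*(-17 + f) = (-39/(-35))*(-17 - 93) = -39*(-1/35)*(-110) = (39/35)*(-110) = -858/7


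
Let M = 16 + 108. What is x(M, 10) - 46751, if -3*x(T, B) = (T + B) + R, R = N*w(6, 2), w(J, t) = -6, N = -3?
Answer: -140405/3 ≈ -46802.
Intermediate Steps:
M = 124
R = 18 (R = -3*(-6) = 18)
x(T, B) = -6 - B/3 - T/3 (x(T, B) = -((T + B) + 18)/3 = -((B + T) + 18)/3 = -(18 + B + T)/3 = -6 - B/3 - T/3)
x(M, 10) - 46751 = (-6 - 1/3*10 - 1/3*124) - 46751 = (-6 - 10/3 - 124/3) - 46751 = -152/3 - 46751 = -140405/3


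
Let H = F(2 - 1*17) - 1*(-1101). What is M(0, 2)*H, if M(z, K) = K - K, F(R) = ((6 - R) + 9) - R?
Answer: 0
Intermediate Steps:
F(R) = 15 - 2*R (F(R) = (15 - R) - R = 15 - 2*R)
M(z, K) = 0
H = 1146 (H = (15 - 2*(2 - 1*17)) - 1*(-1101) = (15 - 2*(2 - 17)) + 1101 = (15 - 2*(-15)) + 1101 = (15 + 30) + 1101 = 45 + 1101 = 1146)
M(0, 2)*H = 0*1146 = 0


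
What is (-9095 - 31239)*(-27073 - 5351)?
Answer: 1307789616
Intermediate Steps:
(-9095 - 31239)*(-27073 - 5351) = -40334*(-32424) = 1307789616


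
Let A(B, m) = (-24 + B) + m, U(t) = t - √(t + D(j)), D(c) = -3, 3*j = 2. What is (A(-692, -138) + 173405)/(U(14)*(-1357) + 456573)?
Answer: 3282782775/8323983682 - 10180509*√11/8323983682 ≈ 0.39032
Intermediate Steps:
j = ⅔ (j = (⅓)*2 = ⅔ ≈ 0.66667)
U(t) = t - √(-3 + t) (U(t) = t - √(t - 3) = t - √(-3 + t))
A(B, m) = -24 + B + m
(A(-692, -138) + 173405)/(U(14)*(-1357) + 456573) = ((-24 - 692 - 138) + 173405)/((14 - √(-3 + 14))*(-1357) + 456573) = (-854 + 173405)/((14 - √11)*(-1357) + 456573) = 172551/((-18998 + 1357*√11) + 456573) = 172551/(437575 + 1357*√11)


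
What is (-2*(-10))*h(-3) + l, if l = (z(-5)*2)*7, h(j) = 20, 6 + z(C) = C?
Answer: 246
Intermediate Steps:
z(C) = -6 + C
l = -154 (l = ((-6 - 5)*2)*7 = -11*2*7 = -22*7 = -154)
(-2*(-10))*h(-3) + l = -2*(-10)*20 - 154 = 20*20 - 154 = 400 - 154 = 246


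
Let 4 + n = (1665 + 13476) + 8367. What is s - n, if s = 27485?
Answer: 3981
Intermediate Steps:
n = 23504 (n = -4 + ((1665 + 13476) + 8367) = -4 + (15141 + 8367) = -4 + 23508 = 23504)
s - n = 27485 - 1*23504 = 27485 - 23504 = 3981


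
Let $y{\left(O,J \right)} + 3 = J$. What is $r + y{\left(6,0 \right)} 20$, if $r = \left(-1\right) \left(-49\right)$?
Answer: $-11$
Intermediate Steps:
$y{\left(O,J \right)} = -3 + J$
$r = 49$
$r + y{\left(6,0 \right)} 20 = 49 + \left(-3 + 0\right) 20 = 49 - 60 = -11$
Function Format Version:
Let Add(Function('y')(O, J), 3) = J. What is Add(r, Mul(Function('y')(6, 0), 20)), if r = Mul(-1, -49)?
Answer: -11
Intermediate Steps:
Function('y')(O, J) = Add(-3, J)
r = 49
Add(r, Mul(Function('y')(6, 0), 20)) = Add(49, Mul(Add(-3, 0), 20)) = Add(49, Mul(-3, 20)) = Add(49, -60) = -11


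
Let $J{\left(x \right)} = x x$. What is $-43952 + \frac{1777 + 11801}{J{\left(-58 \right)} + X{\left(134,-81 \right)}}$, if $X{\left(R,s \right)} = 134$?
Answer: $- \frac{25621753}{583} \approx -43948.0$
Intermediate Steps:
$J{\left(x \right)} = x^{2}$
$-43952 + \frac{1777 + 11801}{J{\left(-58 \right)} + X{\left(134,-81 \right)}} = -43952 + \frac{1777 + 11801}{\left(-58\right)^{2} + 134} = -43952 + \frac{13578}{3364 + 134} = -43952 + \frac{13578}{3498} = -43952 + 13578 \cdot \frac{1}{3498} = -43952 + \frac{2263}{583} = - \frac{25621753}{583}$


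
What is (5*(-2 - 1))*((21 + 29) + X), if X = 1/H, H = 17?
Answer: -12765/17 ≈ -750.88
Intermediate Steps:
X = 1/17 ≈ 0.058824
(5*(-2 - 1))*((21 + 29) + X) = (5*(-2 - 1))*((21 + 29) + 1/17) = (5*(-3))*(50 + 1/17) = -15*851/17 = -12765/17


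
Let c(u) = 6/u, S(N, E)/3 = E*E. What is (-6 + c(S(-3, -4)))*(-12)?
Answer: 141/2 ≈ 70.500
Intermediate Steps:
S(N, E) = 3*E**2 (S(N, E) = 3*(E*E) = 3*E**2)
(-6 + c(S(-3, -4)))*(-12) = (-6 + 6/((3*(-4)**2)))*(-12) = (-6 + 6/((3*16)))*(-12) = (-6 + 6/48)*(-12) = (-6 + 6*(1/48))*(-12) = (-6 + 1/8)*(-12) = -47/8*(-12) = 141/2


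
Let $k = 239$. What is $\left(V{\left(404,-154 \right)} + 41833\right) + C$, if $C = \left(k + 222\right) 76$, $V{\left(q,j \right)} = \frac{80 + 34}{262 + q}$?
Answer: $\frac{8532478}{111} \approx 76869.0$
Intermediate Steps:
$V{\left(q,j \right)} = \frac{114}{262 + q}$
$C = 35036$ ($C = \left(239 + 222\right) 76 = 461 \cdot 76 = 35036$)
$\left(V{\left(404,-154 \right)} + 41833\right) + C = \left(\frac{114}{262 + 404} + 41833\right) + 35036 = \left(\frac{114}{666} + 41833\right) + 35036 = \left(114 \cdot \frac{1}{666} + 41833\right) + 35036 = \left(\frac{19}{111} + 41833\right) + 35036 = \frac{4643482}{111} + 35036 = \frac{8532478}{111}$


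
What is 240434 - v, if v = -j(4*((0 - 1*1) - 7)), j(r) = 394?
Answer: 240828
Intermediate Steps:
v = -394 (v = -1*394 = -394)
240434 - v = 240434 - 1*(-394) = 240434 + 394 = 240828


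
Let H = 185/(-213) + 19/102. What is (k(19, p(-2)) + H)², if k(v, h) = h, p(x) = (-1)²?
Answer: 588289/5827396 ≈ 0.10095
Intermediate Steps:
p(x) = 1
H = -1647/2414 (H = 185*(-1/213) + 19*(1/102) = -185/213 + 19/102 = -1647/2414 ≈ -0.68227)
(k(19, p(-2)) + H)² = (1 - 1647/2414)² = (767/2414)² = 588289/5827396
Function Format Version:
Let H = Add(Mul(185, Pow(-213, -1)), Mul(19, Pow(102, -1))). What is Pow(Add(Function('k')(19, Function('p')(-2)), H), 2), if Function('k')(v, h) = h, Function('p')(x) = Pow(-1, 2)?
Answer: Rational(588289, 5827396) ≈ 0.10095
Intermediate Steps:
Function('p')(x) = 1
H = Rational(-1647, 2414) (H = Add(Mul(185, Rational(-1, 213)), Mul(19, Rational(1, 102))) = Add(Rational(-185, 213), Rational(19, 102)) = Rational(-1647, 2414) ≈ -0.68227)
Pow(Add(Function('k')(19, Function('p')(-2)), H), 2) = Pow(Add(1, Rational(-1647, 2414)), 2) = Pow(Rational(767, 2414), 2) = Rational(588289, 5827396)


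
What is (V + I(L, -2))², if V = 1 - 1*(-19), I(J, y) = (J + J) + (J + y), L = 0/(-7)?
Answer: 324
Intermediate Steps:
L = 0 (L = 0*(-⅐) = 0)
I(J, y) = y + 3*J (I(J, y) = 2*J + (J + y) = y + 3*J)
V = 20 (V = 1 + 19 = 20)
(V + I(L, -2))² = (20 + (-2 + 3*0))² = (20 + (-2 + 0))² = (20 - 2)² = 18² = 324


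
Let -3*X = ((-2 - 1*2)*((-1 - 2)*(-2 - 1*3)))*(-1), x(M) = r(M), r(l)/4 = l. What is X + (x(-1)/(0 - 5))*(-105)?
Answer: -104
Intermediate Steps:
r(l) = 4*l
x(M) = 4*M
X = -20 (X = -(-2 - 1*2)*((-1 - 2)*(-2 - 1*3))*(-1)/3 = -(-2 - 2)*(-3*(-2 - 3))*(-1)/3 = -(-(-12)*(-5))*(-1)/3 = -(-4*15)*(-1)/3 = -(-20)*(-1) = -⅓*60 = -20)
X + (x(-1)/(0 - 5))*(-105) = -20 + ((4*(-1))/(0 - 5))*(-105) = -20 + (-4/(-5))*(-105) = -20 - ⅕*(-4)*(-105) = -20 + (⅘)*(-105) = -20 - 84 = -104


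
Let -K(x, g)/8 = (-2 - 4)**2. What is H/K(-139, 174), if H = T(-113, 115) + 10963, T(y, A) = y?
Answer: -5425/144 ≈ -37.674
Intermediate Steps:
K(x, g) = -288 (K(x, g) = -8*(-2 - 4)**2 = -8*(-6)**2 = -8*36 = -288)
H = 10850 (H = -113 + 10963 = 10850)
H/K(-139, 174) = 10850/(-288) = 10850*(-1/288) = -5425/144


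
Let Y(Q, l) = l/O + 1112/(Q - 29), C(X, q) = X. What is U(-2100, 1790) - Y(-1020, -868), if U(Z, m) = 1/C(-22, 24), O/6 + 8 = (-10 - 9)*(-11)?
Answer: 24135097/13916034 ≈ 1.7343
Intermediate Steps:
O = 1206 (O = -48 + 6*((-10 - 9)*(-11)) = -48 + 6*(-19*(-11)) = -48 + 6*209 = -48 + 1254 = 1206)
U(Z, m) = -1/22 (U(Z, m) = 1/(-22) = -1/22)
Y(Q, l) = 1112/(-29 + Q) + l/1206 (Y(Q, l) = l/1206 + 1112/(Q - 29) = l*(1/1206) + 1112/(-29 + Q) = l/1206 + 1112/(-29 + Q) = 1112/(-29 + Q) + l/1206)
U(-2100, 1790) - Y(-1020, -868) = -1/22 - (1341072 - 29*(-868) - 1020*(-868))/(1206*(-29 - 1020)) = -1/22 - (1341072 + 25172 + 885360)/(1206*(-1049)) = -1/22 - (-1)*2251604/(1206*1049) = -1/22 - 1*(-1125802/632547) = -1/22 + 1125802/632547 = 24135097/13916034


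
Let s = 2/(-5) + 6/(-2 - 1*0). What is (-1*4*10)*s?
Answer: 136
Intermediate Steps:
s = -17/5 (s = 2*(-⅕) + 6/(-2 + 0) = -⅖ + 6/(-2) = -⅖ + 6*(-½) = -⅖ - 3 = -17/5 ≈ -3.4000)
(-1*4*10)*s = (-1*4*10)*(-17/5) = -4*10*(-17/5) = -40*(-17/5) = 136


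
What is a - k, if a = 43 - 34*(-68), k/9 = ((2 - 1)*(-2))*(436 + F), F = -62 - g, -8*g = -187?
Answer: 34665/4 ≈ 8666.3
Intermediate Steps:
g = 187/8 (g = -⅛*(-187) = 187/8 ≈ 23.375)
F = -683/8 (F = -62 - 1*187/8 = -62 - 187/8 = -683/8 ≈ -85.375)
k = -25245/4 (k = 9*(((2 - 1)*(-2))*(436 - 683/8)) = 9*((1*(-2))*(2805/8)) = 9*(-2*2805/8) = 9*(-2805/4) = -25245/4 ≈ -6311.3)
a = 2355 (a = 43 + 2312 = 2355)
a - k = 2355 - 1*(-25245/4) = 2355 + 25245/4 = 34665/4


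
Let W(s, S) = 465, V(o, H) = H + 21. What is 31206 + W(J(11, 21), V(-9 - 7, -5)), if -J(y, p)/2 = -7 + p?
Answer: 31671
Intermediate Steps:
J(y, p) = 14 - 2*p (J(y, p) = -2*(-7 + p) = 14 - 2*p)
V(o, H) = 21 + H
31206 + W(J(11, 21), V(-9 - 7, -5)) = 31206 + 465 = 31671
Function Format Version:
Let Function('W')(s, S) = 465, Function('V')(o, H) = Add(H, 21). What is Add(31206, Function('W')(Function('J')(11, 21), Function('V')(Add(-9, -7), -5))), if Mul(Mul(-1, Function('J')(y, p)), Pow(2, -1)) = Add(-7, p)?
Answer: 31671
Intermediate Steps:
Function('J')(y, p) = Add(14, Mul(-2, p)) (Function('J')(y, p) = Mul(-2, Add(-7, p)) = Add(14, Mul(-2, p)))
Function('V')(o, H) = Add(21, H)
Add(31206, Function('W')(Function('J')(11, 21), Function('V')(Add(-9, -7), -5))) = Add(31206, 465) = 31671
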